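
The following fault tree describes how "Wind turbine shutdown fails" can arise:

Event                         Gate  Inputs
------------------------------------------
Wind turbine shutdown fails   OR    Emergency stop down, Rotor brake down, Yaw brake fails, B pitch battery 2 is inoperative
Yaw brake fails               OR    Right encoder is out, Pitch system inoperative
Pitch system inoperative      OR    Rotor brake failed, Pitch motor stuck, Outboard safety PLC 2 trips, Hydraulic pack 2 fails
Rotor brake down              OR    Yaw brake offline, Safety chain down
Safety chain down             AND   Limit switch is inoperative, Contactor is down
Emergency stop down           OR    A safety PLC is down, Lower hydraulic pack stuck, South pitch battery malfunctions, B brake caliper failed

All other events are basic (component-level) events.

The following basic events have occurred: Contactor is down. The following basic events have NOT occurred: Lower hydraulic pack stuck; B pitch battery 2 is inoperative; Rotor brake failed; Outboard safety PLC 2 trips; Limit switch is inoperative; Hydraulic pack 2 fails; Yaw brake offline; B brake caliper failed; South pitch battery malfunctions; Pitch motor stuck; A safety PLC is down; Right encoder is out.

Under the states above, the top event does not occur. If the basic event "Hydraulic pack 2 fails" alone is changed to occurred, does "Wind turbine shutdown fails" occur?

Yes

Counterfactual: set "Hydraulic pack 2 fails" to occurred.
Emergency stop down [OR]: A safety PLC is down=not, Lower hydraulic pack stuck=not, South pitch battery malfunctions=not, B brake caliper failed=not → no input occurs → does not occur.
Safety chain down [AND]: Limit switch is inoperative=not, Contactor is down=occurs → not all inputs occur → does not occur.
Rotor brake down [OR]: Yaw brake offline=not, Safety chain down=not → no input occurs → does not occur.
Pitch system inoperative [OR]: Rotor brake failed=not, Pitch motor stuck=not, Outboard safety PLC 2 trips=not, Hydraulic pack 2 fails=occurs → at least one input occurs → occurs.
Yaw brake fails [OR]: Right encoder is out=not, Pitch system inoperative=occurs → at least one input occurs → occurs.
Wind turbine shutdown fails [OR]: Emergency stop down=not, Rotor brake down=not, Yaw brake fails=occurs, B pitch battery 2 is inoperative=not → at least one input occurs → occurs.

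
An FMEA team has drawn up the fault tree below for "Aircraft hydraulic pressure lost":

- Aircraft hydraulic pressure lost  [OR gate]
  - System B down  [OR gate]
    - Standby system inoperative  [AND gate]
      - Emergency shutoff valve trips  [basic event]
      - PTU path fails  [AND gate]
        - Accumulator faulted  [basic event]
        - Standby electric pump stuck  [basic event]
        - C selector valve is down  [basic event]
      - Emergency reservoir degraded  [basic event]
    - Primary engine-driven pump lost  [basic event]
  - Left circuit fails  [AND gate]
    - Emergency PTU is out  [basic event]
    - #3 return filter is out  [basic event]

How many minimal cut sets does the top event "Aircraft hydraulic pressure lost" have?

3

PTU path fails [AND]: one cut set from each child combined → 1 × 1 × 1 = 1 cut set(s).
Standby system inoperative [AND]: one cut set from each child combined → 1 × 1 × 1 = 1 cut set(s).
System B down [OR]: union of children's cut sets → 2 cut set(s).
Left circuit fails [AND]: one cut set from each child combined → 1 × 1 = 1 cut set(s).
Aircraft hydraulic pressure lost [OR]: union of children's cut sets → 3 cut set(s).
Minimal cut sets: {Accumulator faulted, C selector valve is down, Emergency reservoir degraded, Emergency shutoff valve trips, Standby electric pump stuck}; {Primary engine-driven pump lost}; {#3 return filter is out, Emergency PTU is out}.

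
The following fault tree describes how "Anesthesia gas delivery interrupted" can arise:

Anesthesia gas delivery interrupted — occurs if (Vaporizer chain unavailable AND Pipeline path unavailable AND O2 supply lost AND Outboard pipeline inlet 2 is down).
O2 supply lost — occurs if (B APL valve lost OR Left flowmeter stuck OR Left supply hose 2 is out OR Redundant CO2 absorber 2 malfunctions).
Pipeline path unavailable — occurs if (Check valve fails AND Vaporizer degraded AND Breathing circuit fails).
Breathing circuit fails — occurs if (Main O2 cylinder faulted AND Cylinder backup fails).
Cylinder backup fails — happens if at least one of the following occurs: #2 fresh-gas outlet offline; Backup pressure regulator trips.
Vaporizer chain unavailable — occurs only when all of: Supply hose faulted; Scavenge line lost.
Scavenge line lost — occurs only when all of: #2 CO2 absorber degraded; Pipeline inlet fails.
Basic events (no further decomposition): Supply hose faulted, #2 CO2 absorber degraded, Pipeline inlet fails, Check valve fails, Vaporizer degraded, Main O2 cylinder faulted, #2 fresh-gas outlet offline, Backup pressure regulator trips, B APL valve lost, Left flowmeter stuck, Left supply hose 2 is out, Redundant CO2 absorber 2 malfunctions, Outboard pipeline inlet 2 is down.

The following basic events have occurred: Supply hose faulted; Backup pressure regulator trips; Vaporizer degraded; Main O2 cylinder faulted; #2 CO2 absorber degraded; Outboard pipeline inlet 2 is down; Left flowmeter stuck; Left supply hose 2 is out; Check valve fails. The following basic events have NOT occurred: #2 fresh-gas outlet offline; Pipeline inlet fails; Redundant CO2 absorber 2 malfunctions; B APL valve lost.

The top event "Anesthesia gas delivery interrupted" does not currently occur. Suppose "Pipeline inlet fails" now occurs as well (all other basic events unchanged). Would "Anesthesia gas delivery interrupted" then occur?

Yes

Counterfactual: set "Pipeline inlet fails" to occurred.
Scavenge line lost [AND]: #2 CO2 absorber degraded=occurs, Pipeline inlet fails=occurs → all inputs occur → occurs.
Vaporizer chain unavailable [AND]: Supply hose faulted=occurs, Scavenge line lost=occurs → all inputs occur → occurs.
Cylinder backup fails [OR]: #2 fresh-gas outlet offline=not, Backup pressure regulator trips=occurs → at least one input occurs → occurs.
Breathing circuit fails [AND]: Main O2 cylinder faulted=occurs, Cylinder backup fails=occurs → all inputs occur → occurs.
Pipeline path unavailable [AND]: Check valve fails=occurs, Vaporizer degraded=occurs, Breathing circuit fails=occurs → all inputs occur → occurs.
O2 supply lost [OR]: B APL valve lost=not, Left flowmeter stuck=occurs, Left supply hose 2 is out=occurs, Redundant CO2 absorber 2 malfunctions=not → at least one input occurs → occurs.
Anesthesia gas delivery interrupted [AND]: Vaporizer chain unavailable=occurs, Pipeline path unavailable=occurs, O2 supply lost=occurs, Outboard pipeline inlet 2 is down=occurs → all inputs occur → occurs.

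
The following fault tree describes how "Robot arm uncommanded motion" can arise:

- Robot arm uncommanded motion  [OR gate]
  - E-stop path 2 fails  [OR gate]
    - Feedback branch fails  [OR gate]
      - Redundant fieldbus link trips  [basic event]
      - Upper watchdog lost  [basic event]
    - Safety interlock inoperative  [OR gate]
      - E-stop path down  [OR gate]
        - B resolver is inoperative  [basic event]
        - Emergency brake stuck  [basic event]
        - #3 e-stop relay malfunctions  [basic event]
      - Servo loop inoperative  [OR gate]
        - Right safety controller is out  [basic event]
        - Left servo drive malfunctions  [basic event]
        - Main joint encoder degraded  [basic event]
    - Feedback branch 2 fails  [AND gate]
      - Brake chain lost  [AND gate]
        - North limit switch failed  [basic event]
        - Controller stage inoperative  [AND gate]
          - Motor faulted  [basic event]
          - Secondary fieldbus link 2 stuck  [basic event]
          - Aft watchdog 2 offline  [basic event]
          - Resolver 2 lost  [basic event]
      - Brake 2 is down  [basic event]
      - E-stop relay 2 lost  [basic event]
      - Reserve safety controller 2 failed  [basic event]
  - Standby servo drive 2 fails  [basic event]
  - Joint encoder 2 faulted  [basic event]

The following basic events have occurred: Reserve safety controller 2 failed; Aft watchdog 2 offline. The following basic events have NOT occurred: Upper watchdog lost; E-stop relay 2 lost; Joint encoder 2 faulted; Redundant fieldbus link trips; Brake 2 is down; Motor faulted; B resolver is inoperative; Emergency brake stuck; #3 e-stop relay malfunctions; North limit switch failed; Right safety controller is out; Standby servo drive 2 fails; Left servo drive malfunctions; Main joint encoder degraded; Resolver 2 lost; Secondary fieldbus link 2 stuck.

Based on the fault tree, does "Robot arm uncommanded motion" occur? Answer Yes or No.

Feedback branch fails [OR]: Redundant fieldbus link trips=not, Upper watchdog lost=not → no input occurs → does not occur.
E-stop path down [OR]: B resolver is inoperative=not, Emergency brake stuck=not, #3 e-stop relay malfunctions=not → no input occurs → does not occur.
Servo loop inoperative [OR]: Right safety controller is out=not, Left servo drive malfunctions=not, Main joint encoder degraded=not → no input occurs → does not occur.
Safety interlock inoperative [OR]: E-stop path down=not, Servo loop inoperative=not → no input occurs → does not occur.
Controller stage inoperative [AND]: Motor faulted=not, Secondary fieldbus link 2 stuck=not, Aft watchdog 2 offline=occurs, Resolver 2 lost=not → not all inputs occur → does not occur.
Brake chain lost [AND]: North limit switch failed=not, Controller stage inoperative=not → not all inputs occur → does not occur.
Feedback branch 2 fails [AND]: Brake chain lost=not, Brake 2 is down=not, E-stop relay 2 lost=not, Reserve safety controller 2 failed=occurs → not all inputs occur → does not occur.
E-stop path 2 fails [OR]: Feedback branch fails=not, Safety interlock inoperative=not, Feedback branch 2 fails=not → no input occurs → does not occur.
Robot arm uncommanded motion [OR]: E-stop path 2 fails=not, Standby servo drive 2 fails=not, Joint encoder 2 faulted=not → no input occurs → does not occur.

No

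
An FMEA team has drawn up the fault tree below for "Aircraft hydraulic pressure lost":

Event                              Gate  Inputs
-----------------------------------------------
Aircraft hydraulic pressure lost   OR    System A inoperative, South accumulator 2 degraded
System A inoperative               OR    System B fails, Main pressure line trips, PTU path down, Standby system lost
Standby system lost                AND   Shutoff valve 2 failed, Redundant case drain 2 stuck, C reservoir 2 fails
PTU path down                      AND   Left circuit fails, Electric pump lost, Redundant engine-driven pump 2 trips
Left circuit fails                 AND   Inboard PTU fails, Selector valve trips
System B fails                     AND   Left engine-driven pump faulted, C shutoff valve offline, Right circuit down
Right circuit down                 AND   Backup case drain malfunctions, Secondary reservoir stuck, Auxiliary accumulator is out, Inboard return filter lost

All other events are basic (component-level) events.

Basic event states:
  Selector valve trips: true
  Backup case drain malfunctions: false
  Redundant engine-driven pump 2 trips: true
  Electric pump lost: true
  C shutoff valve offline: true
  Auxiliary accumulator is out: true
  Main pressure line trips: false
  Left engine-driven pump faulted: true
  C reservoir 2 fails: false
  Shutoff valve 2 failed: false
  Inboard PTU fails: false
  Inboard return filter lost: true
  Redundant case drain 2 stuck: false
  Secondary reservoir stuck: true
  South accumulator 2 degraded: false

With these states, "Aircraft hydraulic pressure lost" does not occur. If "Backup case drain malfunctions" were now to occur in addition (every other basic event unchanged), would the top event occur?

Counterfactual: set "Backup case drain malfunctions" to occurred.
Right circuit down [AND]: Backup case drain malfunctions=occurs, Secondary reservoir stuck=occurs, Auxiliary accumulator is out=occurs, Inboard return filter lost=occurs → all inputs occur → occurs.
System B fails [AND]: Left engine-driven pump faulted=occurs, C shutoff valve offline=occurs, Right circuit down=occurs → all inputs occur → occurs.
Left circuit fails [AND]: Inboard PTU fails=not, Selector valve trips=occurs → not all inputs occur → does not occur.
PTU path down [AND]: Left circuit fails=not, Electric pump lost=occurs, Redundant engine-driven pump 2 trips=occurs → not all inputs occur → does not occur.
Standby system lost [AND]: Shutoff valve 2 failed=not, Redundant case drain 2 stuck=not, C reservoir 2 fails=not → not all inputs occur → does not occur.
System A inoperative [OR]: System B fails=occurs, Main pressure line trips=not, PTU path down=not, Standby system lost=not → at least one input occurs → occurs.
Aircraft hydraulic pressure lost [OR]: System A inoperative=occurs, South accumulator 2 degraded=not → at least one input occurs → occurs.

Yes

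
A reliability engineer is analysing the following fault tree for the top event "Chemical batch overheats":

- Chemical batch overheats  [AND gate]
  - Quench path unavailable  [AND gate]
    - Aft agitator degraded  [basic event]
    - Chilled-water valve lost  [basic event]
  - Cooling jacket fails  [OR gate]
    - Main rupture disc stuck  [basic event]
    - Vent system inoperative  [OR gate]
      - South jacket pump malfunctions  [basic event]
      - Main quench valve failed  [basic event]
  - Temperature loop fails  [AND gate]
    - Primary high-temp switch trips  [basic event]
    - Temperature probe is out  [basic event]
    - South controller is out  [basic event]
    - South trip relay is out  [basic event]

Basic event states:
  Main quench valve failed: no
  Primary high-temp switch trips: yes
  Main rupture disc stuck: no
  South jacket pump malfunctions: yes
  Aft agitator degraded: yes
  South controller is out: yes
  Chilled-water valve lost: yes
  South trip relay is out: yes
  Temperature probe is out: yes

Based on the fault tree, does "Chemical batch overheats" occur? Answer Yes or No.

Quench path unavailable [AND]: Aft agitator degraded=occurs, Chilled-water valve lost=occurs → all inputs occur → occurs.
Vent system inoperative [OR]: South jacket pump malfunctions=occurs, Main quench valve failed=not → at least one input occurs → occurs.
Cooling jacket fails [OR]: Main rupture disc stuck=not, Vent system inoperative=occurs → at least one input occurs → occurs.
Temperature loop fails [AND]: Primary high-temp switch trips=occurs, Temperature probe is out=occurs, South controller is out=occurs, South trip relay is out=occurs → all inputs occur → occurs.
Chemical batch overheats [AND]: Quench path unavailable=occurs, Cooling jacket fails=occurs, Temperature loop fails=occurs → all inputs occur → occurs.

Yes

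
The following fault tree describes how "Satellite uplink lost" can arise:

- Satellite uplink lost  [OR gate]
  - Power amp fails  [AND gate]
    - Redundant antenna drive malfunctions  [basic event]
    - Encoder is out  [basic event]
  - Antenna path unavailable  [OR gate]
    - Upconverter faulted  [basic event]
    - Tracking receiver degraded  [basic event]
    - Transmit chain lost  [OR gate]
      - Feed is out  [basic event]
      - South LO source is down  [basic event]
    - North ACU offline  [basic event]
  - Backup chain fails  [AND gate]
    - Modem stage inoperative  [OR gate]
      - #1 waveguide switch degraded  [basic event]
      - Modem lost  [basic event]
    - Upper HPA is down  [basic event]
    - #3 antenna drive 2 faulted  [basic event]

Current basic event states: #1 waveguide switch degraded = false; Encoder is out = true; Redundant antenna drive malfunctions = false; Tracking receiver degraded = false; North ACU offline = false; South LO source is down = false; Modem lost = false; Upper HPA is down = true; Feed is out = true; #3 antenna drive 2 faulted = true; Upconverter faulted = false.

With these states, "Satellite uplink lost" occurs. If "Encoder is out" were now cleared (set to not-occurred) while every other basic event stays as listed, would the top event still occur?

Yes

Counterfactual: set "Encoder is out" to not occurred.
Power amp fails [AND]: Redundant antenna drive malfunctions=not, Encoder is out=not → not all inputs occur → does not occur.
Transmit chain lost [OR]: Feed is out=occurs, South LO source is down=not → at least one input occurs → occurs.
Antenna path unavailable [OR]: Upconverter faulted=not, Tracking receiver degraded=not, Transmit chain lost=occurs, North ACU offline=not → at least one input occurs → occurs.
Modem stage inoperative [OR]: #1 waveguide switch degraded=not, Modem lost=not → no input occurs → does not occur.
Backup chain fails [AND]: Modem stage inoperative=not, Upper HPA is down=occurs, #3 antenna drive 2 faulted=occurs → not all inputs occur → does not occur.
Satellite uplink lost [OR]: Power amp fails=not, Antenna path unavailable=occurs, Backup chain fails=not → at least one input occurs → occurs.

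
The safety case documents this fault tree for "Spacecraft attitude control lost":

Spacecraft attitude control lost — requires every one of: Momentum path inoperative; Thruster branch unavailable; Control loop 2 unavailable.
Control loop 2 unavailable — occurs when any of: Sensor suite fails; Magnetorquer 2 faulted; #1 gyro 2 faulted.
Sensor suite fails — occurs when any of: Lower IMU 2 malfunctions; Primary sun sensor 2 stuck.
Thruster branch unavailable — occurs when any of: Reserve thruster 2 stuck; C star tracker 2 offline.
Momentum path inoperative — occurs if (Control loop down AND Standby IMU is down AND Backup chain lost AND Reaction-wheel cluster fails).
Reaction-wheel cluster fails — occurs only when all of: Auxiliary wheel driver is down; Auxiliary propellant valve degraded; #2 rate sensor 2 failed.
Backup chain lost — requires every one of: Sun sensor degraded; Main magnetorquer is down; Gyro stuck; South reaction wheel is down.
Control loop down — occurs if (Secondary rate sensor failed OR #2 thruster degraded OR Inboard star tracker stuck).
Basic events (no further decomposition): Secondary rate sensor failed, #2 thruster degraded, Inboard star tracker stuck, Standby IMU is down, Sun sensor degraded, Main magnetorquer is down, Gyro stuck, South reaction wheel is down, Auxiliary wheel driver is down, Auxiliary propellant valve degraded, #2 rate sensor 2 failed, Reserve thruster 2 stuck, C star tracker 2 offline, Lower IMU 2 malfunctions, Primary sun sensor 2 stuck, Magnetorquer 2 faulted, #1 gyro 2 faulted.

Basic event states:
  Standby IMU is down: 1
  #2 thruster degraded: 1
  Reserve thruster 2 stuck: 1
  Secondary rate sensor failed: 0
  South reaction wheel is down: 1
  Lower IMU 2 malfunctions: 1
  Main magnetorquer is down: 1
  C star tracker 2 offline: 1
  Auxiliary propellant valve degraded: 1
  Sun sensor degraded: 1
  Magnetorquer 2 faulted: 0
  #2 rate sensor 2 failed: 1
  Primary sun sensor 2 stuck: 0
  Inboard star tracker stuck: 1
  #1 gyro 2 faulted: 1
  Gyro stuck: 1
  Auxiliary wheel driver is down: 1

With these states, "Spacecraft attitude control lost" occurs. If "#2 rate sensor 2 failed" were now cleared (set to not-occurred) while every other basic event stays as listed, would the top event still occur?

No

Counterfactual: set "#2 rate sensor 2 failed" to not occurred.
Control loop down [OR]: Secondary rate sensor failed=not, #2 thruster degraded=occurs, Inboard star tracker stuck=occurs → at least one input occurs → occurs.
Backup chain lost [AND]: Sun sensor degraded=occurs, Main magnetorquer is down=occurs, Gyro stuck=occurs, South reaction wheel is down=occurs → all inputs occur → occurs.
Reaction-wheel cluster fails [AND]: Auxiliary wheel driver is down=occurs, Auxiliary propellant valve degraded=occurs, #2 rate sensor 2 failed=not → not all inputs occur → does not occur.
Momentum path inoperative [AND]: Control loop down=occurs, Standby IMU is down=occurs, Backup chain lost=occurs, Reaction-wheel cluster fails=not → not all inputs occur → does not occur.
Thruster branch unavailable [OR]: Reserve thruster 2 stuck=occurs, C star tracker 2 offline=occurs → at least one input occurs → occurs.
Sensor suite fails [OR]: Lower IMU 2 malfunctions=occurs, Primary sun sensor 2 stuck=not → at least one input occurs → occurs.
Control loop 2 unavailable [OR]: Sensor suite fails=occurs, Magnetorquer 2 faulted=not, #1 gyro 2 faulted=occurs → at least one input occurs → occurs.
Spacecraft attitude control lost [AND]: Momentum path inoperative=not, Thruster branch unavailable=occurs, Control loop 2 unavailable=occurs → not all inputs occur → does not occur.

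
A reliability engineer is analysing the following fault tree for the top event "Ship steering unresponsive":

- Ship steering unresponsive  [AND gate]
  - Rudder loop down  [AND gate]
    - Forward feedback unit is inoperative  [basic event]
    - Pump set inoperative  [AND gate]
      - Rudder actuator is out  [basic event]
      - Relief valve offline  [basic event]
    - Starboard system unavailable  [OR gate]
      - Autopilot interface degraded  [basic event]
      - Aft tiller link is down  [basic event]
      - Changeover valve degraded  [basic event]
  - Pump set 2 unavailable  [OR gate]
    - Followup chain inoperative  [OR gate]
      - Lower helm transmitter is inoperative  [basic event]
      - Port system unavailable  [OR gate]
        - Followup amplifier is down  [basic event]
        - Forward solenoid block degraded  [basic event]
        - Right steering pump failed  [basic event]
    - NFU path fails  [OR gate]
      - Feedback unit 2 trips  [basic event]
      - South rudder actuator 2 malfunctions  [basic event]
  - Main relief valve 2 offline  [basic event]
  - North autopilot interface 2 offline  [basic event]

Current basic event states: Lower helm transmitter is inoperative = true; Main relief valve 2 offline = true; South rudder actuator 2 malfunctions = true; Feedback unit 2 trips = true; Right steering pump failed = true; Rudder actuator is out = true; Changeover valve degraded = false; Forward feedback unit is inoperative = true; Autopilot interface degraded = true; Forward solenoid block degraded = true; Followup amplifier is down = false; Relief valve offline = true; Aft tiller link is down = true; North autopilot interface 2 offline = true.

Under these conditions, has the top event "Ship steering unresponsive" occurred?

Pump set inoperative [AND]: Rudder actuator is out=occurs, Relief valve offline=occurs → all inputs occur → occurs.
Starboard system unavailable [OR]: Autopilot interface degraded=occurs, Aft tiller link is down=occurs, Changeover valve degraded=not → at least one input occurs → occurs.
Rudder loop down [AND]: Forward feedback unit is inoperative=occurs, Pump set inoperative=occurs, Starboard system unavailable=occurs → all inputs occur → occurs.
Port system unavailable [OR]: Followup amplifier is down=not, Forward solenoid block degraded=occurs, Right steering pump failed=occurs → at least one input occurs → occurs.
Followup chain inoperative [OR]: Lower helm transmitter is inoperative=occurs, Port system unavailable=occurs → at least one input occurs → occurs.
NFU path fails [OR]: Feedback unit 2 trips=occurs, South rudder actuator 2 malfunctions=occurs → at least one input occurs → occurs.
Pump set 2 unavailable [OR]: Followup chain inoperative=occurs, NFU path fails=occurs → at least one input occurs → occurs.
Ship steering unresponsive [AND]: Rudder loop down=occurs, Pump set 2 unavailable=occurs, Main relief valve 2 offline=occurs, North autopilot interface 2 offline=occurs → all inputs occur → occurs.

Yes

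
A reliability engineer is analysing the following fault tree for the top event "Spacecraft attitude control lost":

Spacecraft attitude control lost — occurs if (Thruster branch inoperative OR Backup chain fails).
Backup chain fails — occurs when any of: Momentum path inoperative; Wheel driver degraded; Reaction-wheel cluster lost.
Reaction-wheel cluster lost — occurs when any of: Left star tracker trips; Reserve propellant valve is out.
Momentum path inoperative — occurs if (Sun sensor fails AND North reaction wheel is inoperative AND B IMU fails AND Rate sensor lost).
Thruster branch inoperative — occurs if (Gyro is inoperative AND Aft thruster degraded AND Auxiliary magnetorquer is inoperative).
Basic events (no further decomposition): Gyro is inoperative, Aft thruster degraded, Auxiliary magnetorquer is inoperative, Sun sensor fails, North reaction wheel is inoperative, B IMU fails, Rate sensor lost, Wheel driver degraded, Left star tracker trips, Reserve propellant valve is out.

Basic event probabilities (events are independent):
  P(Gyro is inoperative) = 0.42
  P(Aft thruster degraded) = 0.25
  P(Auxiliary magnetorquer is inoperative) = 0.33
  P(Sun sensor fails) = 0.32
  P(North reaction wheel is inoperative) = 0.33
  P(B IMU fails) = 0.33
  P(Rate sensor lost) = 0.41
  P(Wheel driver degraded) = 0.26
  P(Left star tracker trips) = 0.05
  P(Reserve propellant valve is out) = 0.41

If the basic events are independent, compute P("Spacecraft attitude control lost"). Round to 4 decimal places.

P(Thruster branch inoperative) [AND] = 0.42 × 0.25 × 0.33 = 0.034650
P(Momentum path inoperative) [AND] = 0.32 × 0.33 × 0.33 × 0.41 = 0.014288
P(Reaction-wheel cluster lost) [OR] = 1 − (1−0.05) × (1−0.41) = 0.439500
P(Backup chain fails) [OR] = 1 − (1−0.014288) × (1−0.26) × (1−0.439500) = 0.591156
P(Spacecraft attitude control lost) [OR] = 1 − (1−0.034650) × (1−0.591156) = 0.605322
Rounded to 4 decimal places: P(Spacecraft attitude control lost) ≈ 0.6053.

0.6053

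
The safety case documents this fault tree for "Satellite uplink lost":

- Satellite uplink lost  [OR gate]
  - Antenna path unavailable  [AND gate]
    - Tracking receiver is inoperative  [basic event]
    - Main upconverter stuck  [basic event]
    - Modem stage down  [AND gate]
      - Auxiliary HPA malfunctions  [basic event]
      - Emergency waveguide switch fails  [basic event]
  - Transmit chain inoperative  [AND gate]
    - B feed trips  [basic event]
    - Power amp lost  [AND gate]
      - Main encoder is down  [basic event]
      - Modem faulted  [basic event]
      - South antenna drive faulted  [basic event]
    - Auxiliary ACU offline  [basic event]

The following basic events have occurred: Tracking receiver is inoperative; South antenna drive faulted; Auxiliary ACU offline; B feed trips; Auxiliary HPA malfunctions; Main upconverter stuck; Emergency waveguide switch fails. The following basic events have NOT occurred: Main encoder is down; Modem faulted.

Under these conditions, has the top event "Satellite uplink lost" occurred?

Yes

Modem stage down [AND]: Auxiliary HPA malfunctions=occurs, Emergency waveguide switch fails=occurs → all inputs occur → occurs.
Antenna path unavailable [AND]: Tracking receiver is inoperative=occurs, Main upconverter stuck=occurs, Modem stage down=occurs → all inputs occur → occurs.
Power amp lost [AND]: Main encoder is down=not, Modem faulted=not, South antenna drive faulted=occurs → not all inputs occur → does not occur.
Transmit chain inoperative [AND]: B feed trips=occurs, Power amp lost=not, Auxiliary ACU offline=occurs → not all inputs occur → does not occur.
Satellite uplink lost [OR]: Antenna path unavailable=occurs, Transmit chain inoperative=not → at least one input occurs → occurs.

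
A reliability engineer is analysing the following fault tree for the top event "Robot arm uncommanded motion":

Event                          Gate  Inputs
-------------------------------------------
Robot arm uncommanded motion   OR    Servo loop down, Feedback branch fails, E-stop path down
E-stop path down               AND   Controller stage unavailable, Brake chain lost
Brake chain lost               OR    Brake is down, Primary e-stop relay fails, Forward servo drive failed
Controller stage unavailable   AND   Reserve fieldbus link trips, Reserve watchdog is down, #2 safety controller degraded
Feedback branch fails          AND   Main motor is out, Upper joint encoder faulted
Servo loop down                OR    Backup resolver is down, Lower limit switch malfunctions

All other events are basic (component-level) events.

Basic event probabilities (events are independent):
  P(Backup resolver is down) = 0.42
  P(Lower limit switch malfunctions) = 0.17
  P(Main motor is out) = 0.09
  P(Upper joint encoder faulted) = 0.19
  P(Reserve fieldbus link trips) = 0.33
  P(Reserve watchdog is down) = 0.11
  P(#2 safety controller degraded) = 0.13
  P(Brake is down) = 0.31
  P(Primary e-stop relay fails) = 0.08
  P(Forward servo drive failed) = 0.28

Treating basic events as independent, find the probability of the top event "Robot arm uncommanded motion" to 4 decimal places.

0.5280

P(Servo loop down) [OR] = 1 − (1−0.42) × (1−0.17) = 0.518600
P(Feedback branch fails) [AND] = 0.09 × 0.19 = 0.017100
P(Controller stage unavailable) [AND] = 0.33 × 0.11 × 0.13 = 0.004719
P(Brake chain lost) [OR] = 1 − (1−0.31) × (1−0.08) × (1−0.28) = 0.542944
P(E-stop path down) [AND] = 0.004719 × 0.542944 = 0.002562
P(Robot arm uncommanded motion) [OR] = 1 − (1−0.518600) × (1−0.017100) × (1−0.002562) = 0.528044
Rounded to 4 decimal places: P(Robot arm uncommanded motion) ≈ 0.5280.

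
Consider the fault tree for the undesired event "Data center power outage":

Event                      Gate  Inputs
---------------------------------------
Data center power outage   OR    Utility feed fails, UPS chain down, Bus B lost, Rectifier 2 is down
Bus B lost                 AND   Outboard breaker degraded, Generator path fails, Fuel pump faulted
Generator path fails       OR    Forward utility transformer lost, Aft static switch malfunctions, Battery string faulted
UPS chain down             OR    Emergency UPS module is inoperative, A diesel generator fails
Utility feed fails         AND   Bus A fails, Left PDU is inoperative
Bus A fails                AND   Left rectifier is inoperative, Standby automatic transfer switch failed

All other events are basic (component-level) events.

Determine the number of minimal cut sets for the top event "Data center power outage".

Bus A fails [AND]: one cut set from each child combined → 1 × 1 = 1 cut set(s).
Utility feed fails [AND]: one cut set from each child combined → 1 × 1 = 1 cut set(s).
UPS chain down [OR]: union of children's cut sets → 2 cut set(s).
Generator path fails [OR]: union of children's cut sets → 3 cut set(s).
Bus B lost [AND]: one cut set from each child combined → 1 × 3 × 1 = 3 cut set(s).
Data center power outage [OR]: union of children's cut sets → 7 cut set(s).
Minimal cut sets: {Left PDU is inoperative, Left rectifier is inoperative, Standby automatic transfer switch failed}; {Emergency UPS module is inoperative}; {A diesel generator fails}; {Forward utility transformer lost, Fuel pump faulted, Outboard breaker degraded}; {Aft static switch malfunctions, Fuel pump faulted, Outboard breaker degraded}; {Battery string faulted, Fuel pump faulted, Outboard breaker degraded}; {Rectifier 2 is down}.

7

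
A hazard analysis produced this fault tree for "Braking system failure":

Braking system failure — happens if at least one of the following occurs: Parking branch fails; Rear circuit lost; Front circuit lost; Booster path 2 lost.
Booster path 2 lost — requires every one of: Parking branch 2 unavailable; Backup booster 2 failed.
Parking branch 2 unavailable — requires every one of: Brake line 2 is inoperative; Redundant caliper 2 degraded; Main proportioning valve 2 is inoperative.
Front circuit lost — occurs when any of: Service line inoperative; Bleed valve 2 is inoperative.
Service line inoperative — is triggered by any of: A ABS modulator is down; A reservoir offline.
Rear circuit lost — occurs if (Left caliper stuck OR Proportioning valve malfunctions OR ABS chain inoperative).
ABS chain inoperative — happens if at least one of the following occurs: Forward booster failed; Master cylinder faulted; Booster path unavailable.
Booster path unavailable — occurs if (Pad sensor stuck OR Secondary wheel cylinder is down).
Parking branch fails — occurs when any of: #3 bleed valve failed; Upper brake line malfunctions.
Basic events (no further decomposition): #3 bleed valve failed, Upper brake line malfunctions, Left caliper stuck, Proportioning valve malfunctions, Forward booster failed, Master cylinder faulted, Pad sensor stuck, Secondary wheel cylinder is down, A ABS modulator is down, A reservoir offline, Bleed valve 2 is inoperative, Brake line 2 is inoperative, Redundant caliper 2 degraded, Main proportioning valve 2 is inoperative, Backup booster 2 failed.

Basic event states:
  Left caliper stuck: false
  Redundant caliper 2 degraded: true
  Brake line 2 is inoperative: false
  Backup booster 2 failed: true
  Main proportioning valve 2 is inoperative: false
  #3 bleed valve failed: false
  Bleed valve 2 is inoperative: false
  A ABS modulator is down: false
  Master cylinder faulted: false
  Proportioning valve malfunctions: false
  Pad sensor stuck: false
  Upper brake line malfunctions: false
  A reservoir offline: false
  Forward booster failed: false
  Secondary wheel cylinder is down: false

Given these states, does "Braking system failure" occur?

No

Parking branch fails [OR]: #3 bleed valve failed=not, Upper brake line malfunctions=not → no input occurs → does not occur.
Booster path unavailable [OR]: Pad sensor stuck=not, Secondary wheel cylinder is down=not → no input occurs → does not occur.
ABS chain inoperative [OR]: Forward booster failed=not, Master cylinder faulted=not, Booster path unavailable=not → no input occurs → does not occur.
Rear circuit lost [OR]: Left caliper stuck=not, Proportioning valve malfunctions=not, ABS chain inoperative=not → no input occurs → does not occur.
Service line inoperative [OR]: A ABS modulator is down=not, A reservoir offline=not → no input occurs → does not occur.
Front circuit lost [OR]: Service line inoperative=not, Bleed valve 2 is inoperative=not → no input occurs → does not occur.
Parking branch 2 unavailable [AND]: Brake line 2 is inoperative=not, Redundant caliper 2 degraded=occurs, Main proportioning valve 2 is inoperative=not → not all inputs occur → does not occur.
Booster path 2 lost [AND]: Parking branch 2 unavailable=not, Backup booster 2 failed=occurs → not all inputs occur → does not occur.
Braking system failure [OR]: Parking branch fails=not, Rear circuit lost=not, Front circuit lost=not, Booster path 2 lost=not → no input occurs → does not occur.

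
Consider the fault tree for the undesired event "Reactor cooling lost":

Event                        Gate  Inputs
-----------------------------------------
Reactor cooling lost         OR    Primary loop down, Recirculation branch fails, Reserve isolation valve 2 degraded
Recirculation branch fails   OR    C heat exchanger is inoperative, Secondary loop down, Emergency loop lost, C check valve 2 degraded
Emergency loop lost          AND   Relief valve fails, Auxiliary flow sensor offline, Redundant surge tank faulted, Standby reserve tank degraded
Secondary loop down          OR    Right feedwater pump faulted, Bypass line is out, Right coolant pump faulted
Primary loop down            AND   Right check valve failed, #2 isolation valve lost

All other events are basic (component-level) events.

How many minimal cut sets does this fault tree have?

Primary loop down [AND]: one cut set from each child combined → 1 × 1 = 1 cut set(s).
Secondary loop down [OR]: union of children's cut sets → 3 cut set(s).
Emergency loop lost [AND]: one cut set from each child combined → 1 × 1 × 1 × 1 = 1 cut set(s).
Recirculation branch fails [OR]: union of children's cut sets → 6 cut set(s).
Reactor cooling lost [OR]: union of children's cut sets → 8 cut set(s).
Minimal cut sets: {#2 isolation valve lost, Right check valve failed}; {C heat exchanger is inoperative}; {Right feedwater pump faulted}; {Bypass line is out}; {Right coolant pump faulted}; {Auxiliary flow sensor offline, Redundant surge tank faulted, Relief valve fails, Standby reserve tank degraded}; {C check valve 2 degraded}; {Reserve isolation valve 2 degraded}.

8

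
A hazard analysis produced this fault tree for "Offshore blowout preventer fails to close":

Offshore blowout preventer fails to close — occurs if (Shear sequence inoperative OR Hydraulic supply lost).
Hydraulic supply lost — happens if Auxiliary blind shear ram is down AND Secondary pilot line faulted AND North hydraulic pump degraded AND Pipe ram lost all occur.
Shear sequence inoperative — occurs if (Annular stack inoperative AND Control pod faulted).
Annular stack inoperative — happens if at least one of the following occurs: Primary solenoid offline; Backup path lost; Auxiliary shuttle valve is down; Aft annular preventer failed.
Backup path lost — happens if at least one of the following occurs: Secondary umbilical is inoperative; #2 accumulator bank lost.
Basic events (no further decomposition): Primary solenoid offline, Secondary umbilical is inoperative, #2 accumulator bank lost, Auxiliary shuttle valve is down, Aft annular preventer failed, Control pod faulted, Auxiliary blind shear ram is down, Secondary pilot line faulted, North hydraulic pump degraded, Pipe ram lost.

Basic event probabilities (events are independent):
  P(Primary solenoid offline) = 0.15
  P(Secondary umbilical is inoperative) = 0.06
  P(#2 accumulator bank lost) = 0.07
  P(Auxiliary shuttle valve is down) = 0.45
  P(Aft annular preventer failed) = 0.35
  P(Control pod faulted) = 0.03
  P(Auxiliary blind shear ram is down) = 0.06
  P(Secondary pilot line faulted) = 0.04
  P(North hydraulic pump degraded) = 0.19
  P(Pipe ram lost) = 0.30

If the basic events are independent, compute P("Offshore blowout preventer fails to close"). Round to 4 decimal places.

0.0222

P(Backup path lost) [OR] = 1 − (1−0.06) × (1−0.07) = 0.125800
P(Annular stack inoperative) [OR] = 1 − (1−0.15) × (1−0.125800) × (1−0.45) × (1−0.35) = 0.734352
P(Shear sequence inoperative) [AND] = 0.734352 × 0.03 = 0.022031
P(Hydraulic supply lost) [AND] = 0.06 × 0.04 × 0.19 × 0.30 = 0.000137
P(Offshore blowout preventer fails to close) [OR] = 1 − (1−0.022031) × (1−0.000137) = 0.022165
Rounded to 4 decimal places: P(Offshore blowout preventer fails to close) ≈ 0.0222.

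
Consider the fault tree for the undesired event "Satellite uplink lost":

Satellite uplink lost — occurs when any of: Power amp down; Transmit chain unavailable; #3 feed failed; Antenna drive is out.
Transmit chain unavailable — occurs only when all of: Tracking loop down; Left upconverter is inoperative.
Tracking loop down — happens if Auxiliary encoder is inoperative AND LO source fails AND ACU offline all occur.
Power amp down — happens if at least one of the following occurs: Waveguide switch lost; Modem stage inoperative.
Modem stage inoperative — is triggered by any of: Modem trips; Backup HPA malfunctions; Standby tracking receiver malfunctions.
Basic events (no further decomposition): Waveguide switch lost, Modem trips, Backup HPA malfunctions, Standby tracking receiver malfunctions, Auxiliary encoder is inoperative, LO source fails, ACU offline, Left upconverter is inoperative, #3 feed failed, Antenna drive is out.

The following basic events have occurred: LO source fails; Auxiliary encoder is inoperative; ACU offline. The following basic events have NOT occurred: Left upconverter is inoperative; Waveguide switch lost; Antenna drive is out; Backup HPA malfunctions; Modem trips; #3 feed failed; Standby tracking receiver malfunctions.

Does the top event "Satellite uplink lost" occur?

No

Modem stage inoperative [OR]: Modem trips=not, Backup HPA malfunctions=not, Standby tracking receiver malfunctions=not → no input occurs → does not occur.
Power amp down [OR]: Waveguide switch lost=not, Modem stage inoperative=not → no input occurs → does not occur.
Tracking loop down [AND]: Auxiliary encoder is inoperative=occurs, LO source fails=occurs, ACU offline=occurs → all inputs occur → occurs.
Transmit chain unavailable [AND]: Tracking loop down=occurs, Left upconverter is inoperative=not → not all inputs occur → does not occur.
Satellite uplink lost [OR]: Power amp down=not, Transmit chain unavailable=not, #3 feed failed=not, Antenna drive is out=not → no input occurs → does not occur.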